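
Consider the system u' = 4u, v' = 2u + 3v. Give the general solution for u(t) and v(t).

Coefficient matrix A = [[4, 0], [2, 3]].
Characteristic polynomial det(A - λI) = λ^2 - 7λ + 12 = 0.
Eigenvalues λ = 4, 3.
For λ=4: (A-λI) row 2 is [2, -1], so an eigenvector is (-1, -2).
For λ=3: (A-λI) row 1 is [1, 0], so an eigenvector is (0, -1).
General solution: c_1e^(4t)(-1,-2) + c_2e^(3t)(0,-1).

u(t) = -c_1e^(4t), v(t) = -2c_1e^(4t) - c_2e^(3t)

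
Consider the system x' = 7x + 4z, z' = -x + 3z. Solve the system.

Coefficient matrix A = [[7, 4], [-1, 3]].
Characteristic polynomial det(A - λI) = λ^2 - 10λ + 25 = 0.
Single eigenvalue λ = 5 with algebraic multiplicity 2.
Eigenvector v = (2,-1); generalized eigenvector w with (A-λI)w=v is (-3,2).
General solution: e^(5t)[c_1·v + c_2·(t·v + w)].

x(t) = 2c_1e^(5t) + 2c_2te^(5t) - 3c_2e^(5t), z(t) = -c_1e^(5t) - c_2te^(5t) + 2c_2e^(5t)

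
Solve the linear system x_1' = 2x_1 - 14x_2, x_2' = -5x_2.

x_1(t) = -2K_1e^(-5t) + K_2e^(2t), x_2(t) = -K_1e^(-5t)

Coefficient matrix A = [[2, -14], [0, -5]].
Characteristic polynomial det(A - λI) = λ^2 + 3λ - 10 = 0.
Eigenvalues λ = -5, 2.
For λ=-5: (A-λI) row 1 is [7, -14], so an eigenvector is (-2, -1).
For λ=2: (A-λI) row 1 is [0, -14], so an eigenvector is (1, 0).
General solution: K_1e^(-5t)(-2,-1) + K_2e^(2t)(1,0).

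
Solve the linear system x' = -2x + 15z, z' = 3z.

Coefficient matrix A = [[-2, 15], [0, 3]].
Characteristic polynomial det(A - λI) = λ^2 - λ - 6 = 0.
Eigenvalues λ = 3, -2.
For λ=3: (A-λI) row 1 is [-5, 15], so an eigenvector is (3, 1).
For λ=-2: (A-λI) row 1 is [0, 15], so an eigenvector is (-1, 0).
General solution: K_1e^(3t)(3,1) + K_2e^(-2t)(-1,0).

x(t) = 3K_1e^(3t) - K_2e^(-2t), z(t) = K_1e^(3t)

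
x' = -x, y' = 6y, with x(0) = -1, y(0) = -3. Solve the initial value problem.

x(t) = -e^(-t), y(t) = -3e^(6t)

Coefficient matrix A = [[-1, 0], [0, 6]].
Characteristic polynomial det(A - λI) = λ^2 - 5λ - 6 = 0.
Eigenvalues λ = 6, -1.
For λ=6: (A-λI) row 1 is [-7, 0], so an eigenvector is (0, -1).
For λ=-1: (A-λI) row 2 is [0, 7], so an eigenvector is (1, 0).
General solution: K_1e^(6t)(0,-1) + K_2e^(-t)(1,0).
Applying x(0)=-1, y(0)=-3 gives K_1=3, K_2=-1.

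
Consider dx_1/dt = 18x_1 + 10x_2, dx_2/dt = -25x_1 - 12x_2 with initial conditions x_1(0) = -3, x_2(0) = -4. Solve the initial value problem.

Coefficient matrix A = [[18, 10], [-25, -12]].
Characteristic polynomial det(A - λI) = λ^2 - 6λ + 34 = 0.
Eigenvalues λ = 3 ± 5i (complex conjugate pair).
For λ=3+5i: an eigenvector is (1,-2) - i(-1,1) = (1 + i, -2 - i).
A real fundamental pair from Re and Im of e^((3+5i)t)v: X_1 = e^(3t)(cos(5t)·(1,-2) + sin(5t)·(-1,1)), X_2 = e^(3t)(sin(5t)·(1,-2) - cos(5t)·(-1,1)).
General solution: c_1X_1 + c_2X_2.
Applying x_1(0)=-3, x_2(0)=-4 gives c_1=7, c_2=-10.

x_1(t) = -17e^(3t)sin(5t) - 3e^(3t)cos(5t), x_2(t) = 27e^(3t)sin(5t) - 4e^(3t)cos(5t)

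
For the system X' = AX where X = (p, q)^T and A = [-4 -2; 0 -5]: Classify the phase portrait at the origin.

stable node

A = [[-4,-2],[0,-5]]; det(A-λI) = λ^2 + 9λ + 20.
λ = -5, -4: both negative.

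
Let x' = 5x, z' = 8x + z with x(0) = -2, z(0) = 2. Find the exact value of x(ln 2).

A = [[5,0],[8,1]]; eigenvalues λ = 1, 5.
Eigenvectors: (0,1) for λ=1, (-1,-2) for λ=5.
From the initial condition, c_1 = 6, c_2 = 2.
x(ln 2) = (6)(2^1)(0) + (2)(2^5)(-1) = -64.

-64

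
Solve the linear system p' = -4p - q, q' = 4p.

p(t) = c_1e^(-2t) + c_2te^(-2t) + c_2e^(-2t), q(t) = -2c_1e^(-2t) - 2c_2te^(-2t) - 3c_2e^(-2t)

Coefficient matrix A = [[-4, -1], [4, 0]].
Characteristic polynomial det(A - λI) = λ^2 + 4λ + 4 = 0.
Single eigenvalue λ = -2 with algebraic multiplicity 2.
Eigenvector v = (1,-2); generalized eigenvector w with (A-λI)w=v is (1,-3).
General solution: e^(-2t)[c_1·v + c_2·(t·v + w)].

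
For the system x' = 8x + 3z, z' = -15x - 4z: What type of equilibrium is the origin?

A = [[8,3],[-15,-4]]; det(A-λI) = λ^2 - 4λ + 13.
λ = 2 ± 3i: positive real part.

unstable spiral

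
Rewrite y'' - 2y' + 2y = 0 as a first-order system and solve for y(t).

Let x_1 = y, x_2 = y'. Then x_1' = x_2 and x_2' = -2x_1 + 2x_2.
A = [[0,1],[-2,2]]; det(A-λI) = λ^2 - 2λ + 2.
Eigenvalues λ = 1 ± i.

y(t) = C_1e^(t)cos(t) + C_2e^(t)sin(t)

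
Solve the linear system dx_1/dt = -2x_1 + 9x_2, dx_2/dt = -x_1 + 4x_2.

Coefficient matrix A = [[-2, 9], [-1, 4]].
Characteristic polynomial det(A - λI) = λ^2 - 2λ + 1 = 0.
Single eigenvalue λ = 1 with algebraic multiplicity 2.
Eigenvector v = (3,1); generalized eigenvector w with (A-λI)w=v is (-1,0).
General solution: e^(t)[c_1·v + c_2·(t·v + w)].

x_1(t) = 3c_1e^(t) + 3c_2te^(t) - c_2e^(t), x_2(t) = c_1e^(t) + c_2te^(t)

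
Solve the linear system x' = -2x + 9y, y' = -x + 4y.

x(t) = -3K_1e^(t) - 3K_2te^(t) - 2K_2e^(t), y(t) = -K_1e^(t) - K_2te^(t) - K_2e^(t)

Coefficient matrix A = [[-2, 9], [-1, 4]].
Characteristic polynomial det(A - λI) = λ^2 - 2λ + 1 = 0.
Single eigenvalue λ = 1 with algebraic multiplicity 2.
Eigenvector v = (-3,-1); generalized eigenvector w with (A-λI)w=v is (-2,-1).
General solution: e^(t)[K_1·v + K_2·(t·v + w)].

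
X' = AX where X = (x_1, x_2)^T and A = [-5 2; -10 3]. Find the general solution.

Coefficient matrix A = [[-5, 2], [-10, 3]].
Characteristic polynomial det(A - λI) = λ^2 + 2λ + 5 = 0.
Eigenvalues λ = -1 ± 2i (complex conjugate pair).
For λ=-1+2i: an eigenvector is (0,1) - i(1,2) = (0 - i, 1 - 2i).
A real fundamental pair from Re and Im of e^((-1+2i)t)v: X_1 = e^(-t)(cos(2t)·(0,1) + sin(2t)·(1,2)), X_2 = e^(-t)(sin(2t)·(0,1) - cos(2t)·(1,2)).
General solution: c_1X_1 + c_2X_2.

x_1(t) = c_1e^(-t)sin(2t) - c_2e^(-t)cos(2t), x_2(t) = 2c_1e^(-t)sin(2t) + c_1e^(-t)cos(2t) + c_2e^(-t)sin(2t) - 2c_2e^(-t)cos(2t)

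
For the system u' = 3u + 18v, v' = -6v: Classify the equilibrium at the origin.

saddle

A = [[3,18],[0,-6]]; det(A-λI) = λ^2 + 3λ - 18.
λ = 3, -6: opposite signs.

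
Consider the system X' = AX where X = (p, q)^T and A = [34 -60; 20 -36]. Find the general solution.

Coefficient matrix A = [[34, -60], [20, -36]].
Characteristic polynomial det(A - λI) = λ^2 + 2λ - 24 = 0.
Eigenvalues λ = 4, -6.
For λ=4: (A-λI) row 1 is [30, -60], so an eigenvector is (-2, -1).
For λ=-6: (A-λI) row 1 is [40, -60], so an eigenvector is (-3, -2).
General solution: C_1e^(4t)(-2,-1) + C_2e^(-6t)(-3,-2).

p(t) = -2C_1e^(4t) - 3C_2e^(-6t), q(t) = -C_1e^(4t) - 2C_2e^(-6t)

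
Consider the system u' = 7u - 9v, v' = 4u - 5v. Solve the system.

u(t) = 3c_1e^(t) + 3c_2te^(t) - c_2e^(t), v(t) = 2c_1e^(t) + 2c_2te^(t) - c_2e^(t)

Coefficient matrix A = [[7, -9], [4, -5]].
Characteristic polynomial det(A - λI) = λ^2 - 2λ + 1 = 0.
Single eigenvalue λ = 1 with algebraic multiplicity 2.
Eigenvector v = (3,2); generalized eigenvector w with (A-λI)w=v is (-1,-1).
General solution: e^(t)[c_1·v + c_2·(t·v + w)].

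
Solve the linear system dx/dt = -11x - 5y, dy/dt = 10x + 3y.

x(t) = -2C_1e^(-4t)sin(t) + C_1e^(-4t)cos(t) + C_2e^(-4t)sin(t) + 2C_2e^(-4t)cos(t), y(t) = 3C_1e^(-4t)sin(t) - C_1e^(-4t)cos(t) - C_2e^(-4t)sin(t) - 3C_2e^(-4t)cos(t)

Coefficient matrix A = [[-11, -5], [10, 3]].
Characteristic polynomial det(A - λI) = λ^2 + 8λ + 17 = 0.
Eigenvalues λ = -4 ± i (complex conjugate pair).
For λ=-4+i: an eigenvector is (1,-1) - i(-2,3) = (1 + 2i, -1 - 3i).
A real fundamental pair from Re and Im of e^((-4+i)t)v: X_1 = e^(-4t)(cos(t)·(1,-1) + sin(t)·(-2,3)), X_2 = e^(-4t)(sin(t)·(1,-1) - cos(t)·(-2,3)).
General solution: C_1X_1 + C_2X_2.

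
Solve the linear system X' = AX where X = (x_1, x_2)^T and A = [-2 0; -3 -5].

Coefficient matrix A = [[-2, 0], [-3, -5]].
Characteristic polynomial det(A - λI) = λ^2 + 7λ + 10 = 0.
Eigenvalues λ = -5, -2.
For λ=-5: (A-λI) row 1 is [3, 0], so an eigenvector is (0, -1).
For λ=-2: (A-λI) row 2 is [-3, -3], so an eigenvector is (1, -1).
General solution: C_1e^(-5t)(0,-1) + C_2e^(-2t)(1,-1).

x_1(t) = C_2e^(-2t), x_2(t) = -C_1e^(-5t) - C_2e^(-2t)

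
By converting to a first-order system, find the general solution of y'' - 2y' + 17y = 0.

y(t) = K_1e^(t)cos(4t) + K_2e^(t)sin(4t)

Let x_1 = y, x_2 = y'. Then x_1' = x_2 and x_2' = -17x_1 + 2x_2.
A = [[0,1],[-17,2]]; det(A-λI) = λ^2 - 2λ + 17.
Eigenvalues λ = 1 ± 4i.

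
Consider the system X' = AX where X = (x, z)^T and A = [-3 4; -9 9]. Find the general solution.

x(t) = -2c_1e^(3t) - 2c_2te^(3t) - c_2e^(3t), z(t) = -3c_1e^(3t) - 3c_2te^(3t) - 2c_2e^(3t)

Coefficient matrix A = [[-3, 4], [-9, 9]].
Characteristic polynomial det(A - λI) = λ^2 - 6λ + 9 = 0.
Single eigenvalue λ = 3 with algebraic multiplicity 2.
Eigenvector v = (-2,-3); generalized eigenvector w with (A-λI)w=v is (-1,-2).
General solution: e^(3t)[c_1·v + c_2·(t·v + w)].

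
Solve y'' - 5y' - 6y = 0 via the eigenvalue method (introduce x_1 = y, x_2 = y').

Let x_1 = y, x_2 = y'. Then x_1' = x_2 and x_2' = 6x_1 + 5x_2.
A = [[0,1],[6,5]]; det(A-λI) = λ^2 - 5λ - 6.
Eigenvalues λ = 6, -1 with eigenvectors (1,6), (1,-1).

y(t) = C_1e^(6t) + C_2e^(-t)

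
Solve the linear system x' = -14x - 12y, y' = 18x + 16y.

Coefficient matrix A = [[-14, -12], [18, 16]].
Characteristic polynomial det(A - λI) = λ^2 - 2λ - 8 = 0.
Eigenvalues λ = 4, -2.
For λ=4: (A-λI) row 1 is [-18, -12], so an eigenvector is (-2, 3).
For λ=-2: (A-λI) row 1 is [-12, -12], so an eigenvector is (1, -1).
General solution: C_1e^(4t)(-2,3) + C_2e^(-2t)(1,-1).

x(t) = -2C_1e^(4t) + C_2e^(-2t), y(t) = 3C_1e^(4t) - C_2e^(-2t)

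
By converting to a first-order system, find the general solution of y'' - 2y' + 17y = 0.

y(t) = c_1e^(t)cos(4t) + c_2e^(t)sin(4t)

Let x_1 = y, x_2 = y'. Then x_1' = x_2 and x_2' = -17x_1 + 2x_2.
A = [[0,1],[-17,2]]; det(A-λI) = λ^2 - 2λ + 17.
Eigenvalues λ = 1 ± 4i.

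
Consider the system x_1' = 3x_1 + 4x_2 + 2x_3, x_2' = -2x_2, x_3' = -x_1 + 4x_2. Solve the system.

Coefficient matrix A = [[3, 4, 2], [0, -2, 0], [-1, 4, 0]].
det(A - λI) = 0 gives eigenvalues λ = 1, -2, 2.
For λ=1: eigenvector (1,0,-1).
For λ=-2: eigenvector (0,1,-2).
For λ=2: eigenvector (2,0,-1).
General solution: K_1e^(t)(1,0,-1) + K_2e^(-2t)(0,1,-2) + K_3e^(2t)(2,0,-1).

x_1(t) = K_1e^(t) + 2K_3e^(2t), x_2(t) = K_2e^(-2t), x_3(t) = -K_1e^(t) - 2K_2e^(-2t) - K_3e^(2t)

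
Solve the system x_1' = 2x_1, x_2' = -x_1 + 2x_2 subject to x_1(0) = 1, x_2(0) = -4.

x_1(t) = e^(2t), x_2(t) = -te^(2t) - 4e^(2t)

Coefficient matrix A = [[2, 0], [-1, 2]].
Characteristic polynomial det(A - λI) = λ^2 - 4λ + 4 = 0.
Single eigenvalue λ = 2 with algebraic multiplicity 2.
Eigenvector v = (0,1); generalized eigenvector w with (A-λI)w=v is (-1,-2).
General solution: e^(2t)[K_1·v + K_2·(t·v + w)].
Applying x_1(0)=1, x_2(0)=-4 gives K_1=-6, K_2=-1.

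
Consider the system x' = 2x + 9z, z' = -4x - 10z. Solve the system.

Coefficient matrix A = [[2, 9], [-4, -10]].
Characteristic polynomial det(A - λI) = λ^2 + 8λ + 16 = 0.
Single eigenvalue λ = -4 with algebraic multiplicity 2.
Eigenvector v = (-3,2); generalized eigenvector w with (A-λI)w=v is (-2,1).
General solution: e^(-4t)[c_1·v + c_2·(t·v + w)].

x(t) = -3c_1e^(-4t) - 3c_2te^(-4t) - 2c_2e^(-4t), z(t) = 2c_1e^(-4t) + 2c_2te^(-4t) + c_2e^(-4t)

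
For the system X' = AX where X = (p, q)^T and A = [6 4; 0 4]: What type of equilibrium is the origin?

unstable node

A = [[6,4],[0,4]]; det(A-λI) = λ^2 - 10λ + 24.
λ = 4, 6: both positive.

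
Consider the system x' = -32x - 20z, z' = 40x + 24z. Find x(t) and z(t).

Coefficient matrix A = [[-32, -20], [40, 24]].
Characteristic polynomial det(A - λI) = λ^2 + 8λ + 32 = 0.
Eigenvalues λ = -4 ± 4i (complex conjugate pair).
For λ=-4+4i: an eigenvector is (-1,1) - i(2,-3) = (-1 - 2i, 1 + 3i).
A real fundamental pair from Re and Im of e^((-4+4i)t)v: X_1 = e^(-4t)(cos(4t)·(-1,1) + sin(4t)·(2,-3)), X_2 = e^(-4t)(sin(4t)·(-1,1) - cos(4t)·(2,-3)).
General solution: c_1X_1 + c_2X_2.

x(t) = 2c_1e^(-4t)sin(4t) - c_1e^(-4t)cos(4t) - c_2e^(-4t)sin(4t) - 2c_2e^(-4t)cos(4t), z(t) = -3c_1e^(-4t)sin(4t) + c_1e^(-4t)cos(4t) + c_2e^(-4t)sin(4t) + 3c_2e^(-4t)cos(4t)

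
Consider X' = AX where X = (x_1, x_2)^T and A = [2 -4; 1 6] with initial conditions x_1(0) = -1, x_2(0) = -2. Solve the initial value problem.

x_1(t) = 10te^(4t) - e^(4t), x_2(t) = -5te^(4t) - 2e^(4t)

Coefficient matrix A = [[2, -4], [1, 6]].
Characteristic polynomial det(A - λI) = λ^2 - 8λ + 16 = 0.
Single eigenvalue λ = 4 with algebraic multiplicity 2.
Eigenvector v = (2,-1); generalized eigenvector w with (A-λI)w=v is (3,-2).
General solution: e^(4t)[K_1·v + K_2·(t·v + w)].
Applying x_1(0)=-1, x_2(0)=-2 gives K_1=-8, K_2=5.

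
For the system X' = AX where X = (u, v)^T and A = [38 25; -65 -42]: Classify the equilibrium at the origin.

A = [[38,25],[-65,-42]]; det(A-λI) = λ^2 + 4λ + 29.
λ = -2 ± 5i: negative real part.

stable spiral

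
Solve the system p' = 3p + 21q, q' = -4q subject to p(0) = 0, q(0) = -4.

p(t) = -12e^(3t) + 12e^(-4t), q(t) = -4e^(-4t)

Coefficient matrix A = [[3, 21], [0, -4]].
Characteristic polynomial det(A - λI) = λ^2 + λ - 12 = 0.
Eigenvalues λ = 3, -4.
For λ=3: (A-λI) row 1 is [0, 21], so an eigenvector is (1, 0).
For λ=-4: (A-λI) row 1 is [7, 21], so an eigenvector is (-3, 1).
General solution: K_1e^(3t)(1,0) + K_2e^(-4t)(-3,1).
Applying p(0)=0, q(0)=-4 gives K_1=-12, K_2=-4.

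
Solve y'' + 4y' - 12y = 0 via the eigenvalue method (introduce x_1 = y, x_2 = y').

y(t) = K_1e^(-6t) + K_2e^(2t)

Let x_1 = y, x_2 = y'. Then x_1' = x_2 and x_2' = 12x_1 - 4x_2.
A = [[0,1],[12,-4]]; det(A-λI) = λ^2 + 4λ - 12.
Eigenvalues λ = -6, 2 with eigenvectors (1,-6), (1,2).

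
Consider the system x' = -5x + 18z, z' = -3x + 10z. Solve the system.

Coefficient matrix A = [[-5, 18], [-3, 10]].
Characteristic polynomial det(A - λI) = λ^2 - 5λ + 4 = 0.
Eigenvalues λ = 1, 4.
For λ=1: (A-λI) row 1 is [-6, 18], so an eigenvector is (3, 1).
For λ=4: (A-λI) row 1 is [-9, 18], so an eigenvector is (2, 1).
General solution: C_1e^(t)(3,1) + C_2e^(4t)(2,1).

x(t) = 3C_1e^(t) + 2C_2e^(4t), z(t) = C_1e^(t) + C_2e^(4t)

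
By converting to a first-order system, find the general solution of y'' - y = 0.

Let x_1 = y, x_2 = y'. Then x_1' = x_2 and x_2' = x_1.
A = [[0,1],[1,0]]; det(A-λI) = λ^2 - 1.
Eigenvalues λ = 1, -1 with eigenvectors (1,1), (1,-1).

y(t) = K_1e^(t) + K_2e^(-t)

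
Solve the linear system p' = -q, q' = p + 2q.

p(t) = -C_1e^(t) - C_2te^(t), q(t) = C_1e^(t) + C_2te^(t) + C_2e^(t)

Coefficient matrix A = [[0, -1], [1, 2]].
Characteristic polynomial det(A - λI) = λ^2 - 2λ + 1 = 0.
Single eigenvalue λ = 1 with algebraic multiplicity 2.
Eigenvector v = (-1,1); generalized eigenvector w with (A-λI)w=v is (0,1).
General solution: e^(t)[C_1·v + C_2·(t·v + w)].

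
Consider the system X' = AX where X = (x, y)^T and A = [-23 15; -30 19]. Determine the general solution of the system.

x(t) = c_1e^(-2t)sin(3t) + 2c_1e^(-2t)cos(3t) + 2c_2e^(-2t)sin(3t) - c_2e^(-2t)cos(3t), y(t) = c_1e^(-2t)sin(3t) + 3c_1e^(-2t)cos(3t) + 3c_2e^(-2t)sin(3t) - c_2e^(-2t)cos(3t)

Coefficient matrix A = [[-23, 15], [-30, 19]].
Characteristic polynomial det(A - λI) = λ^2 + 4λ + 13 = 0.
Eigenvalues λ = -2 ± 3i (complex conjugate pair).
For λ=-2+3i: an eigenvector is (2,3) - i(1,1) = (2 - i, 3 - i).
A real fundamental pair from Re and Im of e^((-2+3i)t)v: X_1 = e^(-2t)(cos(3t)·(2,3) + sin(3t)·(1,1)), X_2 = e^(-2t)(sin(3t)·(2,3) - cos(3t)·(1,1)).
General solution: c_1X_1 + c_2X_2.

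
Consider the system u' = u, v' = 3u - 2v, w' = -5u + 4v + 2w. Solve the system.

u(t) = c_1e^(t), v(t) = c_1e^(t) + c_2e^(-2t), w(t) = c_1e^(t) - c_2e^(-2t) + c_3e^(2t)

Coefficient matrix A = [[1, 0, 0], [3, -2, 0], [-5, 4, 2]].
det(A - λI) = 0 gives eigenvalues λ = 1, -2, 2.
For λ=1: eigenvector (1,1,1).
For λ=-2: eigenvector (0,1,-1).
For λ=2: eigenvector (0,0,1).
General solution: c_1e^(t)(1,1,1) + c_2e^(-2t)(0,1,-1) + c_3e^(2t)(0,0,1).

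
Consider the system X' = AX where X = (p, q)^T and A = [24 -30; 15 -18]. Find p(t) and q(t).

p(t) = -3C_1e^(3t)sin(3t) + C_1e^(3t)cos(3t) + C_2e^(3t)sin(3t) + 3C_2e^(3t)cos(3t), q(t) = -2C_1e^(3t)sin(3t) + C_1e^(3t)cos(3t) + C_2e^(3t)sin(3t) + 2C_2e^(3t)cos(3t)

Coefficient matrix A = [[24, -30], [15, -18]].
Characteristic polynomial det(A - λI) = λ^2 - 6λ + 18 = 0.
Eigenvalues λ = 3 ± 3i (complex conjugate pair).
For λ=3+3i: an eigenvector is (1,1) - i(-3,-2) = (1 + 3i, 1 + 2i).
A real fundamental pair from Re and Im of e^((3+3i)t)v: X_1 = e^(3t)(cos(3t)·(1,1) + sin(3t)·(-3,-2)), X_2 = e^(3t)(sin(3t)·(1,1) - cos(3t)·(-3,-2)).
General solution: C_1X_1 + C_2X_2.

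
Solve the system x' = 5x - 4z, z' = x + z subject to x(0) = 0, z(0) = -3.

Coefficient matrix A = [[5, -4], [1, 1]].
Characteristic polynomial det(A - λI) = λ^2 - 6λ + 9 = 0.
Single eigenvalue λ = 3 with algebraic multiplicity 2.
Eigenvector v = (2,1); generalized eigenvector w with (A-λI)w=v is (3,1).
General solution: e^(3t)[C_1·v + C_2·(t·v + w)].
Applying x(0)=0, z(0)=-3 gives C_1=-9, C_2=6.

x(t) = 12te^(3t), z(t) = 6te^(3t) - 3e^(3t)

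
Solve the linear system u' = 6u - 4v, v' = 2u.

Coefficient matrix A = [[6, -4], [2, 0]].
Characteristic polynomial det(A - λI) = λ^2 - 6λ + 8 = 0.
Eigenvalues λ = 4, 2.
For λ=4: (A-λI) row 1 is [2, -4], so an eigenvector is (2, 1).
For λ=2: (A-λI) row 1 is [4, -4], so an eigenvector is (1, 1).
General solution: C_1e^(4t)(2,1) + C_2e^(2t)(1,1).

u(t) = 2C_1e^(4t) + C_2e^(2t), v(t) = C_1e^(4t) + C_2e^(2t)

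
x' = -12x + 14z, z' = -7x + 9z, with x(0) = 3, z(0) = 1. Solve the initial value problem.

Coefficient matrix A = [[-12, 14], [-7, 9]].
Characteristic polynomial det(A - λI) = λ^2 + 3λ - 10 = 0.
Eigenvalues λ = 2, -5.
For λ=2: (A-λI) row 1 is [-14, 14], so an eigenvector is (-1, -1).
For λ=-5: (A-λI) row 1 is [-7, 14], so an eigenvector is (2, 1).
General solution: K_1e^(2t)(-1,-1) + K_2e^(-5t)(2,1).
Applying x(0)=3, z(0)=1 gives K_1=1, K_2=2.

x(t) = -e^(2t) + 4e^(-5t), z(t) = -e^(2t) + 2e^(-5t)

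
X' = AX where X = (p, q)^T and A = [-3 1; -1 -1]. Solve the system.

Coefficient matrix A = [[-3, 1], [-1, -1]].
Characteristic polynomial det(A - λI) = λ^2 + 4λ + 4 = 0.
Single eigenvalue λ = -2 with algebraic multiplicity 2.
Eigenvector v = (1,1); generalized eigenvector w with (A-λI)w=v is (1,2).
General solution: e^(-2t)[K_1·v + K_2·(t·v + w)].

p(t) = K_1e^(-2t) + K_2te^(-2t) + K_2e^(-2t), q(t) = K_1e^(-2t) + K_2te^(-2t) + 2K_2e^(-2t)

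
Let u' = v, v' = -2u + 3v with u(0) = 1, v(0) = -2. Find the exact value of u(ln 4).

A = [[0,1],[-2,3]]; eigenvalues λ = 2, 1.
Eigenvectors: (1,2) for λ=2, (-1,-1) for λ=1.
From the initial condition, c_1 = -3, c_2 = -4.
u(ln 4) = (-3)(4^2)(1) + (-4)(4^1)(-1) = -32.

-32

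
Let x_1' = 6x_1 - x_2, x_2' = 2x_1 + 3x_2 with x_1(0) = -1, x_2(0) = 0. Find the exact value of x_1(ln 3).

A = [[6,-1],[2,3]]; eigenvalues λ = 4, 5.
Eigenvectors: (1,2) for λ=4, (1,1) for λ=5.
From the initial condition, c_1 = 1, c_2 = -2.
x_1(ln 3) = (1)(3^4)(1) + (-2)(3^5)(1) = -405.

-405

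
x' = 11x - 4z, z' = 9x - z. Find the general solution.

x(t) = 2K_1e^(5t) + 2K_2te^(5t) - K_2e^(5t), z(t) = 3K_1e^(5t) + 3K_2te^(5t) - 2K_2e^(5t)

Coefficient matrix A = [[11, -4], [9, -1]].
Characteristic polynomial det(A - λI) = λ^2 - 10λ + 25 = 0.
Single eigenvalue λ = 5 with algebraic multiplicity 2.
Eigenvector v = (2,3); generalized eigenvector w with (A-λI)w=v is (-1,-2).
General solution: e^(5t)[K_1·v + K_2·(t·v + w)].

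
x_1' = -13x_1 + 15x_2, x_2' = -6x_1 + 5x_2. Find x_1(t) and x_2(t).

x_1(t) = -C_1e^(-4t)sin(3t) + 2C_1e^(-4t)cos(3t) + 2C_2e^(-4t)sin(3t) + C_2e^(-4t)cos(3t), x_2(t) = -C_1e^(-4t)sin(3t) + C_1e^(-4t)cos(3t) + C_2e^(-4t)sin(3t) + C_2e^(-4t)cos(3t)

Coefficient matrix A = [[-13, 15], [-6, 5]].
Characteristic polynomial det(A - λI) = λ^2 + 8λ + 25 = 0.
Eigenvalues λ = -4 ± 3i (complex conjugate pair).
For λ=-4+3i: an eigenvector is (2,1) - i(-1,-1) = (2 + i, 1 + i).
A real fundamental pair from Re and Im of e^((-4+3i)t)v: X_1 = e^(-4t)(cos(3t)·(2,1) + sin(3t)·(-1,-1)), X_2 = e^(-4t)(sin(3t)·(2,1) - cos(3t)·(-1,-1)).
General solution: C_1X_1 + C_2X_2.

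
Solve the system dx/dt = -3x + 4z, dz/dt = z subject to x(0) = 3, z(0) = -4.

x(t) = -4e^(t) + 7e^(-3t), z(t) = -4e^(t)

Coefficient matrix A = [[-3, 4], [0, 1]].
Characteristic polynomial det(A - λI) = λ^2 + 2λ - 3 = 0.
Eigenvalues λ = 1, -3.
For λ=1: (A-λI) row 1 is [-4, 4], so an eigenvector is (1, 1).
For λ=-3: (A-λI) row 1 is [0, 4], so an eigenvector is (-1, 0).
General solution: c_1e^(t)(1,1) + c_2e^(-3t)(-1,0).
Applying x(0)=3, z(0)=-4 gives c_1=-4, c_2=-7.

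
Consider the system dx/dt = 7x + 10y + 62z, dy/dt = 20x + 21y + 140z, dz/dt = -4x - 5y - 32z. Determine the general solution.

x(t) = -3C_1e^(-t) - 2C_2e^(-4t) + 2C_3e^(t), y(t) = -10C_1e^(-t) - 4C_2e^(-4t) + 5C_3e^(t), z(t) = 2C_1e^(-t) + C_2e^(-4t) - C_3e^(t)

Coefficient matrix A = [[7, 10, 62], [20, 21, 140], [-4, -5, -32]].
det(A - λI) = 0 gives eigenvalues λ = -1, -4, 1.
For λ=-1: eigenvector (-3,-10,2).
For λ=-4: eigenvector (-2,-4,1).
For λ=1: eigenvector (2,5,-1).
General solution: C_1e^(-t)(-3,-10,2) + C_2e^(-4t)(-2,-4,1) + C_3e^(t)(2,5,-1).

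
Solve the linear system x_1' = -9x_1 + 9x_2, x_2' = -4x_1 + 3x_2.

Coefficient matrix A = [[-9, 9], [-4, 3]].
Characteristic polynomial det(A - λI) = λ^2 + 6λ + 9 = 0.
Single eigenvalue λ = -3 with algebraic multiplicity 2.
Eigenvector v = (3,2); generalized eigenvector w with (A-λI)w=v is (1,1).
General solution: e^(-3t)[K_1·v + K_2·(t·v + w)].

x_1(t) = 3K_1e^(-3t) + 3K_2te^(-3t) + K_2e^(-3t), x_2(t) = 2K_1e^(-3t) + 2K_2te^(-3t) + K_2e^(-3t)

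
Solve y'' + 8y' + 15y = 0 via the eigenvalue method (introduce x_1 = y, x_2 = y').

Let x_1 = y, x_2 = y'. Then x_1' = x_2 and x_2' = -15x_1 - 8x_2.
A = [[0,1],[-15,-8]]; det(A-λI) = λ^2 + 8λ + 15.
Eigenvalues λ = -3, -5 with eigenvectors (1,-3), (1,-5).

y(t) = K_1e^(-3t) + K_2e^(-5t)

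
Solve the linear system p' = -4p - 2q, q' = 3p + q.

p(t) = c_1e^(-2t) - 2c_2e^(-t), q(t) = -c_1e^(-2t) + 3c_2e^(-t)

Coefficient matrix A = [[-4, -2], [3, 1]].
Characteristic polynomial det(A - λI) = λ^2 + 3λ + 2 = 0.
Eigenvalues λ = -2, -1.
For λ=-2: (A-λI) row 1 is [-2, -2], so an eigenvector is (1, -1).
For λ=-1: (A-λI) row 1 is [-3, -2], so an eigenvector is (-2, 3).
General solution: c_1e^(-2t)(1,-1) + c_2e^(-t)(-2,3).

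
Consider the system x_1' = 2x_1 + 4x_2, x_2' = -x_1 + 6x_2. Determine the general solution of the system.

Coefficient matrix A = [[2, 4], [-1, 6]].
Characteristic polynomial det(A - λI) = λ^2 - 8λ + 16 = 0.
Single eigenvalue λ = 4 with algebraic multiplicity 2.
Eigenvector v = (2,1); generalized eigenvector w with (A-λI)w=v is (-1,0).
General solution: e^(4t)[C_1·v + C_2·(t·v + w)].

x_1(t) = 2C_1e^(4t) + 2C_2te^(4t) - C_2e^(4t), x_2(t) = C_1e^(4t) + C_2te^(4t)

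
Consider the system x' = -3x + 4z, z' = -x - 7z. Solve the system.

Coefficient matrix A = [[-3, 4], [-1, -7]].
Characteristic polynomial det(A - λI) = λ^2 + 10λ + 25 = 0.
Single eigenvalue λ = -5 with algebraic multiplicity 2.
Eigenvector v = (-2,1); generalized eigenvector w with (A-λI)w=v is (1,-1).
General solution: e^(-5t)[K_1·v + K_2·(t·v + w)].

x(t) = -2K_1e^(-5t) - 2K_2te^(-5t) + K_2e^(-5t), z(t) = K_1e^(-5t) + K_2te^(-5t) - K_2e^(-5t)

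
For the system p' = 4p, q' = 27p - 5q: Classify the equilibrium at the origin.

saddle

A = [[4,0],[27,-5]]; det(A-λI) = λ^2 + λ - 20.
λ = 4, -5: opposite signs.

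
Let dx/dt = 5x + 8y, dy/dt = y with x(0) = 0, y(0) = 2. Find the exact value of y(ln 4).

8

A = [[5,8],[0,1]]; eigenvalues λ = 1, 5.
Eigenvectors: (-2,1) for λ=1, (1,0) for λ=5.
From the initial condition, c_1 = 2, c_2 = 4.
y(ln 4) = (2)(4^1)(1) + (4)(4^5)(0) = 8.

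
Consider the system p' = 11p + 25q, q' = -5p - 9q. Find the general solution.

Coefficient matrix A = [[11, 25], [-5, -9]].
Characteristic polynomial det(A - λI) = λ^2 - 2λ + 26 = 0.
Eigenvalues λ = 1 ± 5i (complex conjugate pair).
For λ=1+5i: an eigenvector is (-2,1) - i(1,0) = (-2 - i, 1).
A real fundamental pair from Re and Im of e^((1+5i)t)v: X_1 = e^(t)(cos(5t)·(-2,1) + sin(5t)·(1,0)), X_2 = e^(t)(sin(5t)·(-2,1) - cos(5t)·(1,0)).
General solution: K_1X_1 + K_2X_2.

p(t) = K_1e^(t)sin(5t) - 2K_1e^(t)cos(5t) - 2K_2e^(t)sin(5t) - K_2e^(t)cos(5t), q(t) = K_1e^(t)cos(5t) + K_2e^(t)sin(5t)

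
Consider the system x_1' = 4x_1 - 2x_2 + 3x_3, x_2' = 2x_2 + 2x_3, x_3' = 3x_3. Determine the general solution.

Coefficient matrix A = [[4, -2, 3], [0, 2, 2], [0, 0, 3]].
det(A - λI) = 0 gives eigenvalues λ = 4, 2, 3.
For λ=4: eigenvector (1,0,0).
For λ=2: eigenvector (1,1,0).
For λ=3: eigenvector (1,2,1).
General solution: c_1e^(4t)(1,0,0) + c_2e^(2t)(1,1,0) + c_3e^(3t)(1,2,1).

x_1(t) = c_1e^(4t) + c_2e^(2t) + c_3e^(3t), x_2(t) = c_2e^(2t) + 2c_3e^(3t), x_3(t) = c_3e^(3t)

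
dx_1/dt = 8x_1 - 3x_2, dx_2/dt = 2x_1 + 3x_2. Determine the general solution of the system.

x_1(t) = C_1e^(5t) + 3C_2e^(6t), x_2(t) = C_1e^(5t) + 2C_2e^(6t)

Coefficient matrix A = [[8, -3], [2, 3]].
Characteristic polynomial det(A - λI) = λ^2 - 11λ + 30 = 0.
Eigenvalues λ = 5, 6.
For λ=5: (A-λI) row 1 is [3, -3], so an eigenvector is (1, 1).
For λ=6: (A-λI) row 1 is [2, -3], so an eigenvector is (3, 2).
General solution: C_1e^(5t)(1,1) + C_2e^(6t)(3,2).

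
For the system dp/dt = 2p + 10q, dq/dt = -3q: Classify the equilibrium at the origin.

saddle

A = [[2,10],[0,-3]]; det(A-λI) = λ^2 + λ - 6.
λ = 2, -3: opposite signs.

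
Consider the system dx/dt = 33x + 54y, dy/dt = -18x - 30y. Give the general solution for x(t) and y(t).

Coefficient matrix A = [[33, 54], [-18, -30]].
Characteristic polynomial det(A - λI) = λ^2 - 3λ - 18 = 0.
Eigenvalues λ = -3, 6.
For λ=-3: (A-λI) row 1 is [36, 54], so an eigenvector is (-3, 2).
For λ=6: (A-λI) row 1 is [27, 54], so an eigenvector is (-2, 1).
General solution: K_1e^(-3t)(-3,2) + K_2e^(6t)(-2,1).

x(t) = -3K_1e^(-3t) - 2K_2e^(6t), y(t) = 2K_1e^(-3t) + K_2e^(6t)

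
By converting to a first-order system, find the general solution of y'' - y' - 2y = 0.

y(t) = C_1e^(-t) + C_2e^(2t)

Let x_1 = y, x_2 = y'. Then x_1' = x_2 and x_2' = 2x_1 + x_2.
A = [[0,1],[2,1]]; det(A-λI) = λ^2 - λ - 2.
Eigenvalues λ = -1, 2 with eigenvectors (1,-1), (1,2).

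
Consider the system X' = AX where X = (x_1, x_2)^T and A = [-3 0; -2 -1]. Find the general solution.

Coefficient matrix A = [[-3, 0], [-2, -1]].
Characteristic polynomial det(A - λI) = λ^2 + 4λ + 3 = 0.
Eigenvalues λ = -1, -3.
For λ=-1: (A-λI) row 1 is [-2, 0], so an eigenvector is (0, -1).
For λ=-3: (A-λI) row 2 is [-2, 2], so an eigenvector is (1, 1).
General solution: C_1e^(-t)(0,-1) + C_2e^(-3t)(1,1).

x_1(t) = C_2e^(-3t), x_2(t) = -C_1e^(-t) + C_2e^(-3t)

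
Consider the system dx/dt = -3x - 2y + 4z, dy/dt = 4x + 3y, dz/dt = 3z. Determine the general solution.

x(t) = -K_1e^(t) - K_2e^(-t), y(t) = 2K_1e^(t) + K_2e^(-t) + 2K_3e^(3t), z(t) = K_3e^(3t)

Coefficient matrix A = [[-3, -2, 4], [4, 3, 0], [0, 0, 3]].
det(A - λI) = 0 gives eigenvalues λ = 1, -1, 3.
For λ=1: eigenvector (-1,2,0).
For λ=-1: eigenvector (-1,1,0).
For λ=3: eigenvector (0,2,1).
General solution: K_1e^(t)(-1,2,0) + K_2e^(-t)(-1,1,0) + K_3e^(3t)(0,2,1).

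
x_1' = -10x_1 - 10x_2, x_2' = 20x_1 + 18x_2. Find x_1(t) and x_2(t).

x_1(t) = -2C_1e^(4t)sin(2t) + C_1e^(4t)cos(2t) + C_2e^(4t)sin(2t) + 2C_2e^(4t)cos(2t), x_2(t) = 3C_1e^(4t)sin(2t) - C_1e^(4t)cos(2t) - C_2e^(4t)sin(2t) - 3C_2e^(4t)cos(2t)

Coefficient matrix A = [[-10, -10], [20, 18]].
Characteristic polynomial det(A - λI) = λ^2 - 8λ + 20 = 0.
Eigenvalues λ = 4 ± 2i (complex conjugate pair).
For λ=4+2i: an eigenvector is (1,-1) - i(-2,3) = (1 + 2i, -1 - 3i).
A real fundamental pair from Re and Im of e^((4+2i)t)v: X_1 = e^(4t)(cos(2t)·(1,-1) + sin(2t)·(-2,3)), X_2 = e^(4t)(sin(2t)·(1,-1) - cos(2t)·(-2,3)).
General solution: C_1X_1 + C_2X_2.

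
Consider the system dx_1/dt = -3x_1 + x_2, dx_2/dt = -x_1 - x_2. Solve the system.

Coefficient matrix A = [[-3, 1], [-1, -1]].
Characteristic polynomial det(A - λI) = λ^2 + 4λ + 4 = 0.
Single eigenvalue λ = -2 with algebraic multiplicity 2.
Eigenvector v = (-1,-1); generalized eigenvector w with (A-λI)w=v is (-1,-2).
General solution: e^(-2t)[c_1·v + c_2·(t·v + w)].

x_1(t) = -c_1e^(-2t) - c_2te^(-2t) - c_2e^(-2t), x_2(t) = -c_1e^(-2t) - c_2te^(-2t) - 2c_2e^(-2t)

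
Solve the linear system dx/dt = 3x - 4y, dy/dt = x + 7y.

x(t) = 2K_1e^(5t) + 2K_2te^(5t) - 3K_2e^(5t), y(t) = -K_1e^(5t) - K_2te^(5t) + K_2e^(5t)

Coefficient matrix A = [[3, -4], [1, 7]].
Characteristic polynomial det(A - λI) = λ^2 - 10λ + 25 = 0.
Single eigenvalue λ = 5 with algebraic multiplicity 2.
Eigenvector v = (2,-1); generalized eigenvector w with (A-λI)w=v is (-3,1).
General solution: e^(5t)[K_1·v + K_2·(t·v + w)].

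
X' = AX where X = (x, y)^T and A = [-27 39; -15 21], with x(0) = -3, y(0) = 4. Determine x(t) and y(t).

x(t) = 76e^(-3t)sin(3t) - 3e^(-3t)cos(3t), y(t) = 47e^(-3t)sin(3t) + 4e^(-3t)cos(3t)

Coefficient matrix A = [[-27, 39], [-15, 21]].
Characteristic polynomial det(A - λI) = λ^2 + 6λ + 18 = 0.
Eigenvalues λ = -3 ± 3i (complex conjugate pair).
For λ=-3+3i: an eigenvector is (-3,-2) - i(-2,-1) = (-3 + 2i, -2 + i).
A real fundamental pair from Re and Im of e^((-3+3i)t)v: X_1 = e^(-3t)(cos(3t)·(-3,-2) + sin(3t)·(-2,-1)), X_2 = e^(-3t)(sin(3t)·(-3,-2) - cos(3t)·(-2,-1)).
General solution: K_1X_1 + K_2X_2.
Applying x(0)=-3, y(0)=4 gives K_1=-11, K_2=-18.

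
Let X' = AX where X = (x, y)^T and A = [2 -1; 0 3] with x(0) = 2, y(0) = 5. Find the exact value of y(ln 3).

A = [[2,-1],[0,3]]; eigenvalues λ = 3, 2.
Eigenvectors: (1,-1) for λ=3, (-1,0) for λ=2.
From the initial condition, c_1 = -5, c_2 = -7.
y(ln 3) = (-5)(3^3)(-1) + (-7)(3^2)(0) = 135.

135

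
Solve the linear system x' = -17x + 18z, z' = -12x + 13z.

x(t) = 3c_1e^(-5t) + c_2e^(t), z(t) = 2c_1e^(-5t) + c_2e^(t)

Coefficient matrix A = [[-17, 18], [-12, 13]].
Characteristic polynomial det(A - λI) = λ^2 + 4λ - 5 = 0.
Eigenvalues λ = -5, 1.
For λ=-5: (A-λI) row 1 is [-12, 18], so an eigenvector is (3, 2).
For λ=1: (A-λI) row 1 is [-18, 18], so an eigenvector is (1, 1).
General solution: c_1e^(-5t)(3,2) + c_2e^(t)(1,1).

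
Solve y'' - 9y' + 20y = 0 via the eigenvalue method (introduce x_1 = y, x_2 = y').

Let x_1 = y, x_2 = y'. Then x_1' = x_2 and x_2' = -20x_1 + 9x_2.
A = [[0,1],[-20,9]]; det(A-λI) = λ^2 - 9λ + 20.
Eigenvalues λ = 4, 5 with eigenvectors (1,4), (1,5).

y(t) = K_1e^(4t) + K_2e^(5t)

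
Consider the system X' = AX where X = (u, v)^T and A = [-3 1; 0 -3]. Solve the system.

Coefficient matrix A = [[-3, 1], [0, -3]].
Characteristic polynomial det(A - λI) = λ^2 + 6λ + 9 = 0.
Single eigenvalue λ = -3 with algebraic multiplicity 2.
Eigenvector v = (1,0); generalized eigenvector w with (A-λI)w=v is (3,1).
General solution: e^(-3t)[C_1·v + C_2·(t·v + w)].

u(t) = C_1e^(-3t) + C_2te^(-3t) + 3C_2e^(-3t), v(t) = C_2e^(-3t)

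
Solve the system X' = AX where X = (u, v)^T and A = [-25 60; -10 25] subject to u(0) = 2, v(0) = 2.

Coefficient matrix A = [[-25, 60], [-10, 25]].
Characteristic polynomial det(A - λI) = λ^2 - 25 = 0.
Eigenvalues λ = 5, -5.
For λ=5: (A-λI) row 1 is [-30, 60], so an eigenvector is (2, 1).
For λ=-5: (A-λI) row 1 is [-20, 60], so an eigenvector is (3, 1).
General solution: K_1e^(5t)(2,1) + K_2e^(-5t)(3,1).
Applying u(0)=2, v(0)=2 gives K_1=4, K_2=-2.

u(t) = 8e^(5t) - 6e^(-5t), v(t) = 4e^(5t) - 2e^(-5t)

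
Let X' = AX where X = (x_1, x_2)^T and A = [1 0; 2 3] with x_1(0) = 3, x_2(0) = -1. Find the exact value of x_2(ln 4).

A = [[1,0],[2,3]]; eigenvalues λ = 3, 1.
Eigenvectors: (0,-1) for λ=3, (1,-1) for λ=1.
From the initial condition, c_1 = -2, c_2 = 3.
x_2(ln 4) = (-2)(4^3)(-1) + (3)(4^1)(-1) = 116.

116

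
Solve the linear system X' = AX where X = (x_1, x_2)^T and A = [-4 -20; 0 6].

x_1(t) = C_1e^(-4t) + 2C_2e^(6t), x_2(t) = -C_2e^(6t)

Coefficient matrix A = [[-4, -20], [0, 6]].
Characteristic polynomial det(A - λI) = λ^2 - 2λ - 24 = 0.
Eigenvalues λ = -4, 6.
For λ=-4: (A-λI) row 1 is [0, -20], so an eigenvector is (1, 0).
For λ=6: (A-λI) row 1 is [-10, -20], so an eigenvector is (2, -1).
General solution: C_1e^(-4t)(1,0) + C_2e^(6t)(2,-1).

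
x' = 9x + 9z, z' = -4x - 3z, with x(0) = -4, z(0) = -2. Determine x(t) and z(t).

x(t) = -42te^(3t) - 4e^(3t), z(t) = 28te^(3t) - 2e^(3t)

Coefficient matrix A = [[9, 9], [-4, -3]].
Characteristic polynomial det(A - λI) = λ^2 - 6λ + 9 = 0.
Single eigenvalue λ = 3 with algebraic multiplicity 2.
Eigenvector v = (3,-2); generalized eigenvector w with (A-λI)w=v is (-1,1).
General solution: e^(3t)[c_1·v + c_2·(t·v + w)].
Applying x(0)=-4, z(0)=-2 gives c_1=-6, c_2=-14.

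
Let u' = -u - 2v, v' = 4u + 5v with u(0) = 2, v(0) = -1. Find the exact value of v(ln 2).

A = [[-1,-2],[4,5]]; eigenvalues λ = 1, 3.
Eigenvectors: (-1,1) for λ=1, (-1,2) for λ=3.
From the initial condition, c_1 = -3, c_2 = 1.
v(ln 2) = (-3)(2^1)(1) + (1)(2^3)(2) = 10.

10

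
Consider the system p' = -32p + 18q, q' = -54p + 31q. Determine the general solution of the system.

Coefficient matrix A = [[-32, 18], [-54, 31]].
Characteristic polynomial det(A - λI) = λ^2 + λ - 20 = 0.
Eigenvalues λ = 4, -5.
For λ=4: (A-λI) row 1 is [-36, 18], so an eigenvector is (1, 2).
For λ=-5: (A-λI) row 1 is [-27, 18], so an eigenvector is (-2, -3).
General solution: K_1e^(4t)(1,2) + K_2e^(-5t)(-2,-3).

p(t) = K_1e^(4t) - 2K_2e^(-5t), q(t) = 2K_1e^(4t) - 3K_2e^(-5t)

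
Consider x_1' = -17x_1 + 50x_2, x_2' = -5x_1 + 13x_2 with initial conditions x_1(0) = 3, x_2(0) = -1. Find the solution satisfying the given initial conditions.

Coefficient matrix A = [[-17, 50], [-5, 13]].
Characteristic polynomial det(A - λI) = λ^2 + 4λ + 29 = 0.
Eigenvalues λ = -2 ± 5i (complex conjugate pair).
For λ=-2+5i: an eigenvector is (1,0) - i(-3,-1) = (1 + 3i, 0 + i).
A real fundamental pair from Re and Im of e^((-2+5i)t)v: X_1 = e^(-2t)(cos(5t)·(1,0) + sin(5t)·(-3,-1)), X_2 = e^(-2t)(sin(5t)·(1,0) - cos(5t)·(-3,-1)).
General solution: C_1X_1 + C_2X_2.
Applying x_1(0)=3, x_2(0)=-1 gives C_1=6, C_2=-1.

x_1(t) = -19e^(-2t)sin(5t) + 3e^(-2t)cos(5t), x_2(t) = -6e^(-2t)sin(5t) - e^(-2t)cos(5t)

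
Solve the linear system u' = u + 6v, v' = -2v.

u(t) = 2C_1e^(-2t) + C_2e^(t), v(t) = -C_1e^(-2t)

Coefficient matrix A = [[1, 6], [0, -2]].
Characteristic polynomial det(A - λI) = λ^2 + λ - 2 = 0.
Eigenvalues λ = -2, 1.
For λ=-2: (A-λI) row 1 is [3, 6], so an eigenvector is (2, -1).
For λ=1: (A-λI) row 1 is [0, 6], so an eigenvector is (1, 0).
General solution: C_1e^(-2t)(2,-1) + C_2e^(t)(1,0).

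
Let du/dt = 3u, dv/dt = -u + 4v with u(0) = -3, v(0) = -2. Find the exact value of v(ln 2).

A = [[3,0],[-1,4]]; eigenvalues λ = 4, 3.
Eigenvectors: (0,-1) for λ=4, (1,1) for λ=3.
From the initial condition, c_1 = -1, c_2 = -3.
v(ln 2) = (-1)(2^4)(-1) + (-3)(2^3)(1) = -8.

-8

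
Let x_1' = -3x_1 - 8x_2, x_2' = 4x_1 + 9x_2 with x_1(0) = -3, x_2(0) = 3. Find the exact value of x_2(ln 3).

A = [[-3,-8],[4,9]]; eigenvalues λ = 1, 5.
Eigenvectors: (-2,1) for λ=1, (1,-1) for λ=5.
From the initial condition, c_1 = 0, c_2 = -3.
x_2(ln 3) = (0)(3^1)(1) + (-3)(3^5)(-1) = 729.

729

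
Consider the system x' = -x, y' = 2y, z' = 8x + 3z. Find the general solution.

x(t) = c_3e^(-t), y(t) = c_2e^(2t), z(t) = c_1e^(3t) - 2c_3e^(-t)

Coefficient matrix A = [[-1, 0, 0], [0, 2, 0], [8, 0, 3]].
det(A - λI) = 0 gives eigenvalues λ = 3, 2, -1.
For λ=3: eigenvector (0,0,1).
For λ=2: eigenvector (0,1,0).
For λ=-1: eigenvector (1,0,-2).
General solution: c_1e^(3t)(0,0,1) + c_2e^(2t)(0,1,0) + c_3e^(-t)(1,0,-2).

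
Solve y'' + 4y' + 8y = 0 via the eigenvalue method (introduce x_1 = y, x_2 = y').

Let x_1 = y, x_2 = y'. Then x_1' = x_2 and x_2' = -8x_1 - 4x_2.
A = [[0,1],[-8,-4]]; det(A-λI) = λ^2 + 4λ + 8.
Eigenvalues λ = -2 ± 2i.

y(t) = C_1e^(-2t)cos(2t) + C_2e^(-2t)sin(2t)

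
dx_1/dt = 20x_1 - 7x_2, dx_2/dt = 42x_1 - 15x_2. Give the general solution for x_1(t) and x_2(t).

Coefficient matrix A = [[20, -7], [42, -15]].
Characteristic polynomial det(A - λI) = λ^2 - 5λ - 6 = 0.
Eigenvalues λ = -1, 6.
For λ=-1: (A-λI) row 1 is [21, -7], so an eigenvector is (1, 3).
For λ=6: (A-λI) row 1 is [14, -7], so an eigenvector is (-1, -2).
General solution: C_1e^(-t)(1,3) + C_2e^(6t)(-1,-2).

x_1(t) = C_1e^(-t) - C_2e^(6t), x_2(t) = 3C_1e^(-t) - 2C_2e^(6t)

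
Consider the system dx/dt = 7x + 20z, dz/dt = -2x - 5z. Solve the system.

x(t) = 3c_1e^(t)sin(2t) + c_1e^(t)cos(2t) + c_2e^(t)sin(2t) - 3c_2e^(t)cos(2t), z(t) = -c_1e^(t)sin(2t) + c_2e^(t)cos(2t)

Coefficient matrix A = [[7, 20], [-2, -5]].
Characteristic polynomial det(A - λI) = λ^2 - 2λ + 5 = 0.
Eigenvalues λ = 1 ± 2i (complex conjugate pair).
For λ=1+2i: an eigenvector is (1,0) - i(3,-1) = (1 - 3i, 0 + i).
A real fundamental pair from Re and Im of e^((1+2i)t)v: X_1 = e^(t)(cos(2t)·(1,0) + sin(2t)·(3,-1)), X_2 = e^(t)(sin(2t)·(1,0) - cos(2t)·(3,-1)).
General solution: c_1X_1 + c_2X_2.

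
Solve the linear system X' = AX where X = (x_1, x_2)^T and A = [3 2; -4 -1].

x_1(t) = C_1e^(t)sin(2t) - C_2e^(t)cos(2t), x_2(t) = -C_1e^(t)sin(2t) + C_1e^(t)cos(2t) + C_2e^(t)sin(2t) + C_2e^(t)cos(2t)

Coefficient matrix A = [[3, 2], [-4, -1]].
Characteristic polynomial det(A - λI) = λ^2 - 2λ + 5 = 0.
Eigenvalues λ = 1 ± 2i (complex conjugate pair).
For λ=1+2i: an eigenvector is (0,1) - i(1,-1) = (0 - i, 1 + i).
A real fundamental pair from Re and Im of e^((1+2i)t)v: X_1 = e^(t)(cos(2t)·(0,1) + sin(2t)·(1,-1)), X_2 = e^(t)(sin(2t)·(0,1) - cos(2t)·(1,-1)).
General solution: C_1X_1 + C_2X_2.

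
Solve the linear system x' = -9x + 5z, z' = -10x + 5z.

Coefficient matrix A = [[-9, 5], [-10, 5]].
Characteristic polynomial det(A - λI) = λ^2 + 4λ + 5 = 0.
Eigenvalues λ = -2 ± i (complex conjugate pair).
For λ=-2+i: an eigenvector is (-1,-1) - i(2,3) = (-1 - 2i, -1 - 3i).
A real fundamental pair from Re and Im of e^((-2+i)t)v: X_1 = e^(-2t)(cos(t)·(-1,-1) + sin(t)·(2,3)), X_2 = e^(-2t)(sin(t)·(-1,-1) - cos(t)·(2,3)).
General solution: K_1X_1 + K_2X_2.

x(t) = 2K_1e^(-2t)sin(t) - K_1e^(-2t)cos(t) - K_2e^(-2t)sin(t) - 2K_2e^(-2t)cos(t), z(t) = 3K_1e^(-2t)sin(t) - K_1e^(-2t)cos(t) - K_2e^(-2t)sin(t) - 3K_2e^(-2t)cos(t)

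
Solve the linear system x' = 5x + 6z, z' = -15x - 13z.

Coefficient matrix A = [[5, 6], [-15, -13]].
Characteristic polynomial det(A - λI) = λ^2 + 8λ + 25 = 0.
Eigenvalues λ = -4 ± 3i (complex conjugate pair).
For λ=-4+3i: an eigenvector is (1,-2) - i(-1,1) = (1 + i, -2 - i).
A real fundamental pair from Re and Im of e^((-4+3i)t)v: X_1 = e^(-4t)(cos(3t)·(1,-2) + sin(3t)·(-1,1)), X_2 = e^(-4t)(sin(3t)·(1,-2) - cos(3t)·(-1,1)).
General solution: C_1X_1 + C_2X_2.

x(t) = -C_1e^(-4t)sin(3t) + C_1e^(-4t)cos(3t) + C_2e^(-4t)sin(3t) + C_2e^(-4t)cos(3t), z(t) = C_1e^(-4t)sin(3t) - 2C_1e^(-4t)cos(3t) - 2C_2e^(-4t)sin(3t) - C_2e^(-4t)cos(3t)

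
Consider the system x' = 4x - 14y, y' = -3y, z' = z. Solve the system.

Coefficient matrix A = [[4, -14, 0], [0, -3, 0], [0, 0, 1]].
det(A - λI) = 0 gives eigenvalues λ = -3, 4, 1.
For λ=-3: eigenvector (2,1,0).
For λ=4: eigenvector (1,0,0).
For λ=1: eigenvector (0,0,1).
General solution: K_1e^(-3t)(2,1,0) + K_2e^(4t)(1,0,0) + K_3e^(t)(0,0,1).

x(t) = 2K_1e^(-3t) + K_2e^(4t), y(t) = K_1e^(-3t), z(t) = K_3e^(t)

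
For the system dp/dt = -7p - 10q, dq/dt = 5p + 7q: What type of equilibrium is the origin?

center

A = [[-7,-10],[5,7]]; det(A-λI) = λ^2 + 1.
λ = 0 ± i: zero real part.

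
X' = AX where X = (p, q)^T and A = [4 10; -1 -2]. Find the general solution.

p(t) = -3C_1e^(t)sin(t) - C_1e^(t)cos(t) - C_2e^(t)sin(t) + 3C_2e^(t)cos(t), q(t) = C_1e^(t)sin(t) - C_2e^(t)cos(t)

Coefficient matrix A = [[4, 10], [-1, -2]].
Characteristic polynomial det(A - λI) = λ^2 - 2λ + 2 = 0.
Eigenvalues λ = 1 ± i (complex conjugate pair).
For λ=1+i: an eigenvector is (-1,0) - i(-3,1) = (-1 + 3i, 0 - i).
A real fundamental pair from Re and Im of e^((1+i)t)v: X_1 = e^(t)(cos(t)·(-1,0) + sin(t)·(-3,1)), X_2 = e^(t)(sin(t)·(-1,0) - cos(t)·(-3,1)).
General solution: C_1X_1 + C_2X_2.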